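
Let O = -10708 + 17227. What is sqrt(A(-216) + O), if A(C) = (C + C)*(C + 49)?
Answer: sqrt(78663) ≈ 280.47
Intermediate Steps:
A(C) = 2*C*(49 + C) (A(C) = (2*C)*(49 + C) = 2*C*(49 + C))
O = 6519
sqrt(A(-216) + O) = sqrt(2*(-216)*(49 - 216) + 6519) = sqrt(2*(-216)*(-167) + 6519) = sqrt(72144 + 6519) = sqrt(78663)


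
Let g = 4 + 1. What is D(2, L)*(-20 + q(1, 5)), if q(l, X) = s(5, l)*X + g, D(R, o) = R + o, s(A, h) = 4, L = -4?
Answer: -10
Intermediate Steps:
g = 5
q(l, X) = 5 + 4*X (q(l, X) = 4*X + 5 = 5 + 4*X)
D(2, L)*(-20 + q(1, 5)) = (2 - 4)*(-20 + (5 + 4*5)) = -2*(-20 + (5 + 20)) = -2*(-20 + 25) = -2*5 = -10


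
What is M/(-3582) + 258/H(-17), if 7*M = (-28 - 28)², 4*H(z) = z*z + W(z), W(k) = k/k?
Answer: 891676/259695 ≈ 3.4336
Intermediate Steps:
W(k) = 1
H(z) = ¼ + z²/4 (H(z) = (z*z + 1)/4 = (z² + 1)/4 = (1 + z²)/4 = ¼ + z²/4)
M = 448 (M = (-28 - 28)²/7 = (⅐)*(-56)² = (⅐)*3136 = 448)
M/(-3582) + 258/H(-17) = 448/(-3582) + 258/(¼ + (¼)*(-17)²) = 448*(-1/3582) + 258/(¼ + (¼)*289) = -224/1791 + 258/(¼ + 289/4) = -224/1791 + 258/(145/2) = -224/1791 + 258*(2/145) = -224/1791 + 516/145 = 891676/259695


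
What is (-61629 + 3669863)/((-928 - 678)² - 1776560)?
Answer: 257731/57334 ≈ 4.4953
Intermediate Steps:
(-61629 + 3669863)/((-928 - 678)² - 1776560) = 3608234/((-1606)² - 1776560) = 3608234/(2579236 - 1776560) = 3608234/802676 = 3608234*(1/802676) = 257731/57334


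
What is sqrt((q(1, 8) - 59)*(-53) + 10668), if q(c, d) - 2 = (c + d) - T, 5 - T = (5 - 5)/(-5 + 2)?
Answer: sqrt(13477) ≈ 116.09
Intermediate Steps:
T = 5 (T = 5 - (5 - 5)/(-5 + 2) = 5 - 0/(-3) = 5 - 0*(-1)/3 = 5 - 1*0 = 5 + 0 = 5)
q(c, d) = -3 + c + d (q(c, d) = 2 + ((c + d) - 1*5) = 2 + ((c + d) - 5) = 2 + (-5 + c + d) = -3 + c + d)
sqrt((q(1, 8) - 59)*(-53) + 10668) = sqrt(((-3 + 1 + 8) - 59)*(-53) + 10668) = sqrt((6 - 59)*(-53) + 10668) = sqrt(-53*(-53) + 10668) = sqrt(2809 + 10668) = sqrt(13477)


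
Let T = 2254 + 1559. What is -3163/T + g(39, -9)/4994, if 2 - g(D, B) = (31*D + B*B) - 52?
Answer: -10254445/9521061 ≈ -1.0770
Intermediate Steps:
T = 3813
g(D, B) = 54 - B² - 31*D (g(D, B) = 2 - ((31*D + B*B) - 52) = 2 - ((31*D + B²) - 52) = 2 - ((B² + 31*D) - 52) = 2 - (-52 + B² + 31*D) = 2 + (52 - B² - 31*D) = 54 - B² - 31*D)
-3163/T + g(39, -9)/4994 = -3163/3813 + (54 - 1*(-9)² - 31*39)/4994 = -3163*1/3813 + (54 - 1*81 - 1209)*(1/4994) = -3163/3813 + (54 - 81 - 1209)*(1/4994) = -3163/3813 - 1236*1/4994 = -3163/3813 - 618/2497 = -10254445/9521061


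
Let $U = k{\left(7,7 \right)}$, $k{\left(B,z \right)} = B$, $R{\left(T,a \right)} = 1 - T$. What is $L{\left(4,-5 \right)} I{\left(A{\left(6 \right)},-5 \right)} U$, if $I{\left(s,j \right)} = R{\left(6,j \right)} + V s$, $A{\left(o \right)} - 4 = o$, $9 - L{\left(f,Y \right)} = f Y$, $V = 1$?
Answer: $1015$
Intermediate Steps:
$L{\left(f,Y \right)} = 9 - Y f$ ($L{\left(f,Y \right)} = 9 - f Y = 9 - Y f$)
$A{\left(o \right)} = 4 + o$
$I{\left(s,j \right)} = -5 + s$ ($I{\left(s,j \right)} = \left(1 - 6\right) + 1 s = \left(1 - 6\right) + s = -5 + s$)
$U = 7$
$L{\left(4,-5 \right)} I{\left(A{\left(6 \right)},-5 \right)} U = \left(9 - \left(-5\right) 4\right) \left(-5 + \left(4 + 6\right)\right) 7 = \left(9 + 20\right) \left(-5 + 10\right) 7 = 29 \cdot 5 \cdot 7 = 145 \cdot 7 = 1015$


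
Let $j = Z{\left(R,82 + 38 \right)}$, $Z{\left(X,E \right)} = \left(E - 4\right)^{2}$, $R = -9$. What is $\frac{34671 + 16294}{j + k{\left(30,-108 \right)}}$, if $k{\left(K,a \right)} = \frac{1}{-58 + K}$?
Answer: $\frac{1427020}{376767} \approx 3.7875$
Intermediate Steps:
$Z{\left(X,E \right)} = \left(-4 + E\right)^{2}$
$j = 13456$ ($j = \left(-4 + \left(82 + 38\right)\right)^{2} = \left(-4 + 120\right)^{2} = 116^{2} = 13456$)
$\frac{34671 + 16294}{j + k{\left(30,-108 \right)}} = \frac{34671 + 16294}{13456 + \frac{1}{-58 + 30}} = \frac{50965}{13456 + \frac{1}{-28}} = \frac{50965}{13456 - \frac{1}{28}} = \frac{50965}{\frac{376767}{28}} = 50965 \cdot \frac{28}{376767} = \frac{1427020}{376767}$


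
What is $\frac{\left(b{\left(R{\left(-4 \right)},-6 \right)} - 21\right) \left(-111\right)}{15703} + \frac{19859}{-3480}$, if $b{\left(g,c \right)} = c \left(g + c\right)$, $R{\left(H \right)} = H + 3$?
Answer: $- \frac{319957757}{54646440} \approx -5.855$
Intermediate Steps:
$R{\left(H \right)} = 3 + H$
$b{\left(g,c \right)} = c \left(c + g\right)$
$\frac{\left(b{\left(R{\left(-4 \right)},-6 \right)} - 21\right) \left(-111\right)}{15703} + \frac{19859}{-3480} = \frac{\left(- 6 \left(-6 + \left(3 - 4\right)\right) - 21\right) \left(-111\right)}{15703} + \frac{19859}{-3480} = \left(- 6 \left(-6 - 1\right) - 21\right) \left(-111\right) \frac{1}{15703} + 19859 \left(- \frac{1}{3480}\right) = \left(\left(-6\right) \left(-7\right) - 21\right) \left(-111\right) \frac{1}{15703} - \frac{19859}{3480} = \left(42 - 21\right) \left(-111\right) \frac{1}{15703} - \frac{19859}{3480} = 21 \left(-111\right) \frac{1}{15703} - \frac{19859}{3480} = \left(-2331\right) \frac{1}{15703} - \frac{19859}{3480} = - \frac{2331}{15703} - \frac{19859}{3480} = - \frac{319957757}{54646440}$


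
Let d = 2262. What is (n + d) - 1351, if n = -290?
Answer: 621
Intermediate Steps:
(n + d) - 1351 = (-290 + 2262) - 1351 = 1972 - 1351 = 621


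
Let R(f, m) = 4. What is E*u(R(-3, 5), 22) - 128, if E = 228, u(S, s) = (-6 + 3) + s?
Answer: 4204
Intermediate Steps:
u(S, s) = -3 + s
E*u(R(-3, 5), 22) - 128 = 228*(-3 + 22) - 128 = 228*19 - 128 = 4332 - 128 = 4204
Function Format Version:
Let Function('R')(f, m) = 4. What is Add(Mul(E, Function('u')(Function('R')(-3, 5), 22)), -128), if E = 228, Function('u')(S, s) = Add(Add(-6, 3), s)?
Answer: 4204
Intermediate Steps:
Function('u')(S, s) = Add(-3, s)
Add(Mul(E, Function('u')(Function('R')(-3, 5), 22)), -128) = Add(Mul(228, Add(-3, 22)), -128) = Add(Mul(228, 19), -128) = Add(4332, -128) = 4204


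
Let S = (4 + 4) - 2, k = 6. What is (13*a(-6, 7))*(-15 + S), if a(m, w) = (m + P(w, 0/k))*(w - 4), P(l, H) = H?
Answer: 2106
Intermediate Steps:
a(m, w) = m*(-4 + w) (a(m, w) = (m + 0/6)*(w - 4) = (m + 0*(⅙))*(-4 + w) = (m + 0)*(-4 + w) = m*(-4 + w))
S = 6 (S = 8 - 2 = 6)
(13*a(-6, 7))*(-15 + S) = (13*(-6*(-4 + 7)))*(-15 + 6) = (13*(-6*3))*(-9) = (13*(-18))*(-9) = -234*(-9) = 2106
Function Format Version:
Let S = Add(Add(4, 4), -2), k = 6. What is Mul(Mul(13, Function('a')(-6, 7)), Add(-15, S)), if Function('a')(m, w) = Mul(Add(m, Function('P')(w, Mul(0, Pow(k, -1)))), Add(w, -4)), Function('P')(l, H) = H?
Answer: 2106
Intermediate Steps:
Function('a')(m, w) = Mul(m, Add(-4, w)) (Function('a')(m, w) = Mul(Add(m, Mul(0, Pow(6, -1))), Add(w, -4)) = Mul(Add(m, Mul(0, Rational(1, 6))), Add(-4, w)) = Mul(Add(m, 0), Add(-4, w)) = Mul(m, Add(-4, w)))
S = 6 (S = Add(8, -2) = 6)
Mul(Mul(13, Function('a')(-6, 7)), Add(-15, S)) = Mul(Mul(13, Mul(-6, Add(-4, 7))), Add(-15, 6)) = Mul(Mul(13, Mul(-6, 3)), -9) = Mul(Mul(13, -18), -9) = Mul(-234, -9) = 2106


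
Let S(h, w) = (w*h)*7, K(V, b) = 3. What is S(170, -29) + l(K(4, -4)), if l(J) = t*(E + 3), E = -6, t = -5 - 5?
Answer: -34480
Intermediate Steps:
t = -10
l(J) = 30 (l(J) = -10*(-6 + 3) = -10*(-3) = 30)
S(h, w) = 7*h*w (S(h, w) = (h*w)*7 = 7*h*w)
S(170, -29) + l(K(4, -4)) = 7*170*(-29) + 30 = -34510 + 30 = -34480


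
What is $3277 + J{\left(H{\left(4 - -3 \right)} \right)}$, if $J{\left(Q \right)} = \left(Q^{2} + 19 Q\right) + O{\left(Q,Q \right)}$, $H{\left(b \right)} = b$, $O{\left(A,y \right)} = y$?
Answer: $3466$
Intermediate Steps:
$J{\left(Q \right)} = Q^{2} + 20 Q$ ($J{\left(Q \right)} = \left(Q^{2} + 19 Q\right) + Q = Q^{2} + 20 Q$)
$3277 + J{\left(H{\left(4 - -3 \right)} \right)} = 3277 + \left(4 - -3\right) \left(20 + \left(4 - -3\right)\right) = 3277 + \left(4 + 3\right) \left(20 + \left(4 + 3\right)\right) = 3277 + 7 \left(20 + 7\right) = 3277 + 7 \cdot 27 = 3277 + 189 = 3466$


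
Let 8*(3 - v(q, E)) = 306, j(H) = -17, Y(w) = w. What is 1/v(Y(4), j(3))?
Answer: -4/141 ≈ -0.028369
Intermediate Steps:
v(q, E) = -141/4 (v(q, E) = 3 - ⅛*306 = 3 - 153/4 = -141/4)
1/v(Y(4), j(3)) = 1/(-141/4) = -4/141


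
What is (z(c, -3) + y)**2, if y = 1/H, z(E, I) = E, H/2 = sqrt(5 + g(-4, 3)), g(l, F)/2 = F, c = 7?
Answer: (154 + sqrt(11))**2/484 ≈ 51.133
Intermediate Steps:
g(l, F) = 2*F
H = 2*sqrt(11) (H = 2*sqrt(5 + 2*3) = 2*sqrt(5 + 6) = 2*sqrt(11) ≈ 6.6332)
y = sqrt(11)/22 (y = 1/(2*sqrt(11)) = sqrt(11)/22 ≈ 0.15076)
(z(c, -3) + y)**2 = (7 + sqrt(11)/22)**2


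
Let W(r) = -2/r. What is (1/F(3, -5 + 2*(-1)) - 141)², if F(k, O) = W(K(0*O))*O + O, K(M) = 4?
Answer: 978121/49 ≈ 19962.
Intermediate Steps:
F(k, O) = O/2 (F(k, O) = (-2/4)*O + O = (-2*¼)*O + O = -O/2 + O = O/2)
(1/F(3, -5 + 2*(-1)) - 141)² = (1/((-5 + 2*(-1))/2) - 141)² = (1/((-5 - 2)/2) - 141)² = (1/((½)*(-7)) - 141)² = (1/(-7/2) - 141)² = (-2/7 - 141)² = (-989/7)² = 978121/49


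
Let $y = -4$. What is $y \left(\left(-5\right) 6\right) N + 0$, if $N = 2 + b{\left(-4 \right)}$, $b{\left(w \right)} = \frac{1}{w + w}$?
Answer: $225$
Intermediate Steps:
$b{\left(w \right)} = \frac{1}{2 w}$
$N = \frac{15}{8}$ ($N = 2 + \frac{1}{2 \left(-4\right)} = 2 + \frac{1}{2} \left(- \frac{1}{4}\right) = 2 - \frac{1}{8} = \frac{15}{8} \approx 1.875$)
$y \left(\left(-5\right) 6\right) N + 0 = - 4 \left(\left(-5\right) 6\right) \frac{15}{8} + 0 = \left(-4\right) \left(-30\right) \frac{15}{8} + 0 = 120 \cdot \frac{15}{8} + 0 = 225 + 0 = 225$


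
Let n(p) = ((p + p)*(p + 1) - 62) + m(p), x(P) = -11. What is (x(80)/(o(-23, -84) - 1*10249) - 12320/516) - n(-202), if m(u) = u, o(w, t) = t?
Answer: -107921363801/1332957 ≈ -80964.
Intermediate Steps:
n(p) = -62 + p + 2*p*(1 + p) (n(p) = ((p + p)*(p + 1) - 62) + p = ((2*p)*(1 + p) - 62) + p = (2*p*(1 + p) - 62) + p = (-62 + 2*p*(1 + p)) + p = -62 + p + 2*p*(1 + p))
(x(80)/(o(-23, -84) - 1*10249) - 12320/516) - n(-202) = (-11/(-84 - 1*10249) - 12320/516) - (-62 + 2*(-202)² + 3*(-202)) = (-11/(-84 - 10249) - 12320*1/516) - (-62 + 2*40804 - 606) = (-11/(-10333) - 3080/129) - (-62 + 81608 - 606) = (-11*(-1/10333) - 3080/129) - 1*80940 = (11/10333 - 3080/129) - 80940 = -31824221/1332957 - 80940 = -107921363801/1332957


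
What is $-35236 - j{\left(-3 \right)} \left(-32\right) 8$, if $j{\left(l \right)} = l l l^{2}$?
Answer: $-14500$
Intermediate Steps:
$j{\left(l \right)} = l^{4}$ ($j{\left(l \right)} = l^{2} l^{2} = l^{4}$)
$-35236 - j{\left(-3 \right)} \left(-32\right) 8 = -35236 - \left(-3\right)^{4} \left(-32\right) 8 = -35236 - 81 \left(-32\right) 8 = -35236 - \left(-2592\right) 8 = -35236 - -20736 = -35236 + 20736 = -14500$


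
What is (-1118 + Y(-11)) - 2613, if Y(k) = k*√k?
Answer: -3731 - 11*I*√11 ≈ -3731.0 - 36.483*I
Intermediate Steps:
Y(k) = k^(3/2)
(-1118 + Y(-11)) - 2613 = (-1118 + (-11)^(3/2)) - 2613 = (-1118 - 11*I*√11) - 2613 = -3731 - 11*I*√11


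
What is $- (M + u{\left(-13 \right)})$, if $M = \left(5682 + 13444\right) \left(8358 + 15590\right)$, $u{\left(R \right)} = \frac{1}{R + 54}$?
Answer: $- \frac{18779207369}{41} \approx -4.5803 \cdot 10^{8}$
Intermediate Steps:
$u{\left(R \right)} = \frac{1}{54 + R}$
$M = 458029448$ ($M = 19126 \cdot 23948 = 458029448$)
$- (M + u{\left(-13 \right)}) = - (458029448 + \frac{1}{54 - 13}) = - (458029448 + \frac{1}{41}) = \left(-1\right) \frac{18779207369}{41} = - \frac{18779207369}{41}$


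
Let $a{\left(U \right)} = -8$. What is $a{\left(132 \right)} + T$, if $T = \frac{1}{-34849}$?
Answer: $- \frac{278793}{34849} \approx -8.0$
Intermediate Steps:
$T = - \frac{1}{34849} \approx -2.8695 \cdot 10^{-5}$
$a{\left(132 \right)} + T = -8 - \frac{1}{34849} = - \frac{278793}{34849}$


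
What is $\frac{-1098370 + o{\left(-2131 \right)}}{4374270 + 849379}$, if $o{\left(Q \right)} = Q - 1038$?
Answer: $- \frac{1101539}{5223649} \approx -0.21088$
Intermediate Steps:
$o{\left(Q \right)} = -1038 + Q$
$\frac{-1098370 + o{\left(-2131 \right)}}{4374270 + 849379} = \frac{-1098370 - 3169}{4374270 + 849379} = \frac{-1098370 - 3169}{5223649} = \left(-1101539\right) \frac{1}{5223649} = - \frac{1101539}{5223649}$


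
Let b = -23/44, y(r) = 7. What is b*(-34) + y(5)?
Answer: 545/22 ≈ 24.773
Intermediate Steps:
b = -23/44 (b = -23*1/44 = -23/44 ≈ -0.52273)
b*(-34) + y(5) = -23/44*(-34) + 7 = 391/22 + 7 = 545/22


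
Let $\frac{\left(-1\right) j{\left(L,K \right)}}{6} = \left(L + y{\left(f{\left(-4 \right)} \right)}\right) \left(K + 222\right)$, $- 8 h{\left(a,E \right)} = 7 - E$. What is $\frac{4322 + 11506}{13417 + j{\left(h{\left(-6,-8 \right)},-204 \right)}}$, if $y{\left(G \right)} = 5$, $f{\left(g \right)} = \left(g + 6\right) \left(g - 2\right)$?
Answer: $\frac{31656}{26159} \approx 1.2101$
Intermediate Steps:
$f{\left(g \right)} = \left(-2 + g\right) \left(6 + g\right)$ ($f{\left(g \right)} = \left(6 + g\right) \left(-2 + g\right) = \left(-2 + g\right) \left(6 + g\right)$)
$h{\left(a,E \right)} = - \frac{7}{8} + \frac{E}{8}$ ($h{\left(a,E \right)} = - \frac{7 - E}{8} = - \frac{7}{8} + \frac{E}{8}$)
$j{\left(L,K \right)} = - 6 \left(5 + L\right) \left(222 + K\right)$ ($j{\left(L,K \right)} = - 6 \left(L + 5\right) \left(K + 222\right) = - 6 \left(5 + L\right) \left(222 + K\right)$)
$\frac{4322 + 11506}{13417 + j{\left(h{\left(-6,-8 \right)},-204 \right)}} = \frac{4322 + 11506}{13417 - \left(540 + 108 \left(- \frac{7}{8} + \frac{1}{8} \left(-8\right)\right)\right)} = \frac{15828}{13417 - \left(540 + 108 \left(- \frac{7}{8} - 1\right)\right)} = \frac{15828}{13417 - \left(- \frac{3915}{2} + 2295\right)} = \frac{15828}{13417 + \left(-6660 + \frac{4995}{2} + 6120 - 2295\right)} = \frac{15828}{13417 - \frac{675}{2}} = \frac{15828}{\frac{26159}{2}} = 15828 \cdot \frac{2}{26159} = \frac{31656}{26159}$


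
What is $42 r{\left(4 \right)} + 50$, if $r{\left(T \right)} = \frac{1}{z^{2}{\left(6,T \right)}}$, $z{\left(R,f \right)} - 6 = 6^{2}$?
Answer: $\frac{2101}{42} \approx 50.024$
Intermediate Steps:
$z{\left(R,f \right)} = 42$ ($z{\left(R,f \right)} = 6 + 6^{2} = 6 + 36 = 42$)
$r{\left(T \right)} = \frac{1}{1764}$ ($r{\left(T \right)} = \frac{1}{42^{2}} = \frac{1}{1764}$)
$42 r{\left(4 \right)} + 50 = 42 \cdot \frac{1}{1764} + 50 = \frac{1}{42} + 50 = \frac{2101}{42}$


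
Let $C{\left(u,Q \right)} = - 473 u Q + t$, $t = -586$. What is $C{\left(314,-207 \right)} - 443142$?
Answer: $30300326$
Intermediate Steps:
$C{\left(u,Q \right)} = -586 - 473 Q u$ ($C{\left(u,Q \right)} = - 473 u Q - 586 = - 473 Q u - 586 = -586 - 473 Q u$)
$C{\left(314,-207 \right)} - 443142 = \left(-586 - \left(-97911\right) 314\right) - 443142 = \left(-586 + 30744054\right) - 443142 = 30743468 - 443142 = 30300326$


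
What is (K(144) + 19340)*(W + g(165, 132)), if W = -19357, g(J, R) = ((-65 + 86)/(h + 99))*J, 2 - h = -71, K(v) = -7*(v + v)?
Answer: -14404641809/43 ≈ -3.3499e+8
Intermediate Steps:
K(v) = -14*v
h = 73 (h = 2 - 1*(-71) = 2 + 71 = 73)
g(J, R) = 21*J/172 (g(J, R) = ((-65 + 86)/(73 + 99))*J = (21/172)*J = (21*(1/172))*J = 21*J/172)
(K(144) + 19340)*(W + g(165, 132)) = (-14*144 + 19340)*(-19357 + (21/172)*165) = (-2016 + 19340)*(-19357 + 3465/172) = 17324*(-3325939/172) = -14404641809/43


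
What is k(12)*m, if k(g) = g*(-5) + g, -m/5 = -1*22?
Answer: -5280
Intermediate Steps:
m = 110 (m = -(-5)*22 = -5*(-22) = 110)
k(g) = -4*g (k(g) = -5*g + g = -4*g)
k(12)*m = -4*12*110 = -48*110 = -5280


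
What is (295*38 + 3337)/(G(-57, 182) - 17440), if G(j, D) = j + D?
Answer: -14547/17315 ≈ -0.84014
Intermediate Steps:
G(j, D) = D + j
(295*38 + 3337)/(G(-57, 182) - 17440) = (295*38 + 3337)/((182 - 57) - 17440) = (11210 + 3337)/(125 - 17440) = 14547/(-17315) = 14547*(-1/17315) = -14547/17315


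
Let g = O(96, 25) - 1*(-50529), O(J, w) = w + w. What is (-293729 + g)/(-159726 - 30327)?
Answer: 81050/63351 ≈ 1.2794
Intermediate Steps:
O(J, w) = 2*w
g = 50579 (g = 2*25 - 1*(-50529) = 50 + 50529 = 50579)
(-293729 + g)/(-159726 - 30327) = (-293729 + 50579)/(-159726 - 30327) = -243150/(-190053) = -243150*(-1/190053) = 81050/63351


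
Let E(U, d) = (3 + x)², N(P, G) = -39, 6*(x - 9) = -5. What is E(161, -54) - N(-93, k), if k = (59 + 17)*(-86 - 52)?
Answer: 5893/36 ≈ 163.69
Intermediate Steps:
x = 49/6 (x = 9 + (⅙)*(-5) = 9 - ⅚ = 49/6 ≈ 8.1667)
k = -10488 (k = 76*(-138) = -10488)
E(U, d) = 4489/36 (E(U, d) = (3 + 49/6)² = (67/6)² = 4489/36)
E(161, -54) - N(-93, k) = 4489/36 - 1*(-39) = 4489/36 + 39 = 5893/36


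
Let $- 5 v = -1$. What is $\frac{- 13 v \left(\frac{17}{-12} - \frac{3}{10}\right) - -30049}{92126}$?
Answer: $\frac{9016039}{27637800} \approx 0.32622$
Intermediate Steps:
$v = \frac{1}{5}$ ($v = \left(- \frac{1}{5}\right) \left(-1\right) = \frac{1}{5} \approx 0.2$)
$\frac{- 13 v \left(\frac{17}{-12} - \frac{3}{10}\right) - -30049}{92126} = \frac{\left(-13\right) \frac{1}{5} \left(\frac{17}{-12} - \frac{3}{10}\right) - -30049}{92126} = \left(- \frac{13 \left(17 \left(- \frac{1}{12}\right) - \frac{3}{10}\right)}{5} + 30049\right) \frac{1}{92126} = \left(- \frac{13 \left(- \frac{17}{12} - \frac{3}{10}\right)}{5} + 30049\right) \frac{1}{92126} = \left(\left(- \frac{13}{5}\right) \left(- \frac{103}{60}\right) + 30049\right) \frac{1}{92126} = \left(\frac{1339}{300} + 30049\right) \frac{1}{92126} = \frac{9016039}{300} \cdot \frac{1}{92126} = \frac{9016039}{27637800}$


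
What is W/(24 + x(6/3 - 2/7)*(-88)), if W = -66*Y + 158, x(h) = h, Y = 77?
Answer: 8617/222 ≈ 38.815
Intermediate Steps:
W = -4924 (W = -66*77 + 158 = -5082 + 158 = -4924)
W/(24 + x(6/3 - 2/7)*(-88)) = -4924/(24 + (6/3 - 2/7)*(-88)) = -4924/(24 + (6*(⅓) - 2*⅐)*(-88)) = -4924/(24 + (2 - 2/7)*(-88)) = -4924/(24 + (12/7)*(-88)) = -4924/(24 - 1056/7) = -4924/(-888/7) = -4924*(-7/888) = 8617/222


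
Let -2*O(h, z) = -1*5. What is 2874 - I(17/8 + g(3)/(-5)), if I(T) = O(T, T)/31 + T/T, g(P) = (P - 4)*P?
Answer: 178121/62 ≈ 2872.9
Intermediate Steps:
O(h, z) = 5/2 (O(h, z) = -(-1)*5/2 = -½*(-5) = 5/2)
g(P) = P*(-4 + P) (g(P) = (-4 + P)*P = P*(-4 + P))
I(T) = 67/62 (I(T) = (5/2)/31 + T/T = (5/2)*(1/31) + 1 = 5/62 + 1 = 67/62)
2874 - I(17/8 + g(3)/(-5)) = 2874 - 1*67/62 = 2874 - 67/62 = 178121/62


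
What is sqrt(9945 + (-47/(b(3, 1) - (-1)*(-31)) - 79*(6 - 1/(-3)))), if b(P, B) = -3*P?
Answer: sqrt(34005030)/60 ≈ 97.190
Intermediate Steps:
sqrt(9945 + (-47/(b(3, 1) - (-1)*(-31)) - 79*(6 - 1/(-3)))) = sqrt(9945 + (-47/(-3*3 - (-1)*(-31)) - 79*(6 - 1/(-3)))) = sqrt(9945 + (-47/(-9 - 1*31) - 79*(6 - 1*(-1/3)))) = sqrt(9945 + (-47/(-9 - 31) - 79*(6 + 1/3))) = sqrt(9945 + (-47/(-40) - 79*19/3)) = sqrt(9945 + (-47*(-1/40) - 1501/3)) = sqrt(9945 + (47/40 - 1501/3)) = sqrt(9945 - 59899/120) = sqrt(1133501/120) = sqrt(34005030)/60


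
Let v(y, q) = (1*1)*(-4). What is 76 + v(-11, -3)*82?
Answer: -252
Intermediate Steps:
v(y, q) = -4 (v(y, q) = 1*(-4) = -4)
76 + v(-11, -3)*82 = 76 - 4*82 = 76 - 328 = -252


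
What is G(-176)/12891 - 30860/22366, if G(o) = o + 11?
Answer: -66917775/48053351 ≈ -1.3926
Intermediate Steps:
G(o) = 11 + o
G(-176)/12891 - 30860/22366 = (11 - 176)/12891 - 30860/22366 = -165*1/12891 - 30860*1/22366 = -55/4297 - 15430/11183 = -66917775/48053351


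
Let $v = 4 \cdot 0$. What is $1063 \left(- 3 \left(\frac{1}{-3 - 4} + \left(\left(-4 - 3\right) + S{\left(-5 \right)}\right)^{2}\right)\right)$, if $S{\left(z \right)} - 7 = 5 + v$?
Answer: $- \frac{554886}{7} \approx -79269.0$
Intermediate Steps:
$v = 0$
$S{\left(z \right)} = 12$ ($S{\left(z \right)} = 7 + \left(5 + 0\right) = 7 + 5 = 12$)
$1063 \left(- 3 \left(\frac{1}{-3 - 4} + \left(\left(-4 - 3\right) + S{\left(-5 \right)}\right)^{2}\right)\right) = 1063 \left(- 3 \left(\frac{1}{-3 - 4} + \left(\left(-4 - 3\right) + 12\right)^{2}\right)\right) = 1063 \left(- 3 \left(\frac{1}{-7} + \left(\left(-4 - 3\right) + 12\right)^{2}\right)\right) = 1063 \left(- 3 \left(- \frac{1}{7} + \left(-7 + 12\right)^{2}\right)\right) = 1063 \left(- 3 \left(- \frac{1}{7} + 5^{2}\right)\right) = 1063 \left(- 3 \left(- \frac{1}{7} + 25\right)\right) = 1063 \left(\left(-3\right) \frac{174}{7}\right) = 1063 \left(- \frac{522}{7}\right) = - \frac{554886}{7}$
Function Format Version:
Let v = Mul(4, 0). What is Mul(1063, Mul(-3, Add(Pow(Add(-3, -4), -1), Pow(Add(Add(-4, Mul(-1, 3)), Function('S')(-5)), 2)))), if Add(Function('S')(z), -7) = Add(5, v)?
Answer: Rational(-554886, 7) ≈ -79269.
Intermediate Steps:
v = 0
Function('S')(z) = 12 (Function('S')(z) = Add(7, Add(5, 0)) = Add(7, 5) = 12)
Mul(1063, Mul(-3, Add(Pow(Add(-3, -4), -1), Pow(Add(Add(-4, Mul(-1, 3)), Function('S')(-5)), 2)))) = Mul(1063, Mul(-3, Add(Pow(Add(-3, -4), -1), Pow(Add(Add(-4, Mul(-1, 3)), 12), 2)))) = Mul(1063, Mul(-3, Add(Pow(-7, -1), Pow(Add(Add(-4, -3), 12), 2)))) = Mul(1063, Mul(-3, Add(Rational(-1, 7), Pow(Add(-7, 12), 2)))) = Mul(1063, Mul(-3, Add(Rational(-1, 7), Pow(5, 2)))) = Mul(1063, Mul(-3, Add(Rational(-1, 7), 25))) = Mul(1063, Mul(-3, Rational(174, 7))) = Mul(1063, Rational(-522, 7)) = Rational(-554886, 7)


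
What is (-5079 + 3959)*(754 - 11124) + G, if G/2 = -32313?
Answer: 11549774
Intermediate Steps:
G = -64626 (G = 2*(-32313) = -64626)
(-5079 + 3959)*(754 - 11124) + G = (-5079 + 3959)*(754 - 11124) - 64626 = -1120*(-10370) - 64626 = 11614400 - 64626 = 11549774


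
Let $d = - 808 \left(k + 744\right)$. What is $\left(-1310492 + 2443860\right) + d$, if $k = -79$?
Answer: $596048$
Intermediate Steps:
$d = -537320$ ($d = - 808 \left(-79 + 744\right) = \left(-808\right) 665 = -537320$)
$\left(-1310492 + 2443860\right) + d = \left(-1310492 + 2443860\right) - 537320 = 1133368 - 537320 = 596048$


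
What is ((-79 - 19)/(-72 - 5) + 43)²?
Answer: 237169/121 ≈ 1960.1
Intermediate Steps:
((-79 - 19)/(-72 - 5) + 43)² = (-98/(-77) + 43)² = (-98*(-1/77) + 43)² = (14/11 + 43)² = (487/11)² = 237169/121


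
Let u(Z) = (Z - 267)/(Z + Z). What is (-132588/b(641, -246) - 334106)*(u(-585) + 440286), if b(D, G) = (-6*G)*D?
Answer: -57990011767526056/394215 ≈ -1.4710e+11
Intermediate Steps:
u(Z) = (-267 + Z)/(2*Z) (u(Z) = (-267 + Z)/((2*Z)) = (-267 + Z)*(1/(2*Z)) = (-267 + Z)/(2*Z))
b(D, G) = -6*D*G
(-132588/b(641, -246) - 334106)*(u(-585) + 440286) = (-132588/((-6*641*(-246))) - 334106)*((½)*(-267 - 585)/(-585) + 440286) = (-132588/946116 - 334106)*((½)*(-1/585)*(-852) + 440286) = (-132588*1/946116 - 334106)*(142/195 + 440286) = (-3683/26281 - 334106)*(85855912/195) = -8780643469/26281*85855912/195 = -57990011767526056/394215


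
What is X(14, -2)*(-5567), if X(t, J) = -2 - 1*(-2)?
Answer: 0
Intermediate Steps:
X(t, J) = 0 (X(t, J) = -2 + 2 = 0)
X(14, -2)*(-5567) = 0*(-5567) = 0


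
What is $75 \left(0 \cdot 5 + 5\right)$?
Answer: $375$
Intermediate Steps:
$75 \left(0 \cdot 5 + 5\right) = 75 \left(0 + 5\right) = 75 \cdot 5 = 375$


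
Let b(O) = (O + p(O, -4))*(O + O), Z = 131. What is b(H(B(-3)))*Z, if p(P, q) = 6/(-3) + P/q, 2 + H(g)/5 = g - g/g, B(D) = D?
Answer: 192570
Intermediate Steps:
H(g) = -15 + 5*g (H(g) = -10 + 5*(g - g/g) = -10 + 5*(g - 1*1) = -10 + 5*(g - 1) = -10 + 5*(-1 + g) = -10 + (-5 + 5*g) = -15 + 5*g)
p(P, q) = -2 + P/q (p(P, q) = 6*(-⅓) + P/q = -2 + P/q)
b(O) = 2*O*(-2 + 3*O/4) (b(O) = (O + (-2 + O/(-4)))*(O + O) = (O + (-2 + O*(-¼)))*(2*O) = (O + (-2 - O/4))*(2*O) = (-2 + 3*O/4)*(2*O) = 2*O*(-2 + 3*O/4))
b(H(B(-3)))*Z = ((-15 + 5*(-3))*(-8 + 3*(-15 + 5*(-3)))/2)*131 = ((-15 - 15)*(-8 + 3*(-15 - 15))/2)*131 = ((½)*(-30)*(-8 + 3*(-30)))*131 = ((½)*(-30)*(-8 - 90))*131 = ((½)*(-30)*(-98))*131 = 1470*131 = 192570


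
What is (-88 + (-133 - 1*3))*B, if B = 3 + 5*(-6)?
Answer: 6048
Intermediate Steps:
B = -27 (B = 3 - 30 = -27)
(-88 + (-133 - 1*3))*B = (-88 + (-133 - 1*3))*(-27) = (-88 + (-133 - 3))*(-27) = (-88 - 136)*(-27) = -224*(-27) = 6048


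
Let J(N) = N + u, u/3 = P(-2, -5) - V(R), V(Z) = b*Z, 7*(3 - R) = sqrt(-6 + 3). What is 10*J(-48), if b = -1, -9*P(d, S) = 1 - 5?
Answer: -1130/3 - 30*I*sqrt(3)/7 ≈ -376.67 - 7.4231*I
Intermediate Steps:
P(d, S) = 4/9 (P(d, S) = -(1 - 5)/9 = -1/9*(-4) = 4/9)
R = 3 - I*sqrt(3)/7 (R = 3 - sqrt(-6 + 3)/7 = 3 - I*sqrt(3)/7 ≈ 3.0 - 0.24744*I)
V(Z) = -Z
u = 31/3 - 3*I*sqrt(3)/7 (u = 3*(4/9 - (-1)*(3 - I*sqrt(3)/7)) = 3*(4/9 - (-3 + I*sqrt(3)/7)) = 3*(4/9 + (3 - I*sqrt(3)/7)) = 3*(31/9 - I*sqrt(3)/7) = 31/3 - 3*I*sqrt(3)/7 ≈ 10.333 - 0.74231*I)
J(N) = 31/3 + N - 3*I*sqrt(3)/7 (J(N) = N + (31/3 - 3*I*sqrt(3)/7) = 31/3 + N - 3*I*sqrt(3)/7)
10*J(-48) = 10*(31/3 - 48 - 3*I*sqrt(3)/7) = 10*(-113/3 - 3*I*sqrt(3)/7) = -1130/3 - 30*I*sqrt(3)/7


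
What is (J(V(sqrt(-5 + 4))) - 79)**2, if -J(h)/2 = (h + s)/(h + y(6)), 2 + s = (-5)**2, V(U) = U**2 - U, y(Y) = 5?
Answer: 2312145/289 + 109512*I/289 ≈ 8000.5 + 378.93*I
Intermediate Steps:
s = 23 (s = -2 + (-5)**2 = -2 + 25 = 23)
J(h) = -2*(23 + h)/(5 + h) (J(h) = -2*(h + 23)/(h + 5) = -2*(23 + h)/(5 + h))
(J(V(sqrt(-5 + 4))) - 79)**2 = (2*(-23 - sqrt(-5 + 4)*(-1 + sqrt(-5 + 4)))/(5 + sqrt(-5 + 4)*(-1 + sqrt(-5 + 4))) - 79)**2 = (2*(-23 - sqrt(-1)*(-1 + sqrt(-1)))/(5 + sqrt(-1)*(-1 + sqrt(-1))) - 79)**2 = (2*(-23 - I*(-1 + I))/(5 + I*(-1 + I)) - 79)**2 = (-79 + 2*(-23 - I*(-1 + I))/(5 + I*(-1 + I)))**2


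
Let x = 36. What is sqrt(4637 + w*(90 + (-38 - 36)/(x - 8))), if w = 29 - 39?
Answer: 2*sqrt(46102)/7 ≈ 61.347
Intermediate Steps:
w = -10
sqrt(4637 + w*(90 + (-38 - 36)/(x - 8))) = sqrt(4637 - 10*(90 + (-38 - 36)/(36 - 8))) = sqrt(4637 - 10*(90 - 74/28)) = sqrt(4637 - 10*(90 - 74*1/28)) = sqrt(4637 - 10*(90 - 37/14)) = sqrt(4637 - 10*1223/14) = sqrt(4637 - 6115/7) = sqrt(26344/7) = 2*sqrt(46102)/7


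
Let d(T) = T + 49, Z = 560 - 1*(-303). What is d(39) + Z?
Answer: 951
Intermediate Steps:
Z = 863 (Z = 560 + 303 = 863)
d(T) = 49 + T
d(39) + Z = (49 + 39) + 863 = 88 + 863 = 951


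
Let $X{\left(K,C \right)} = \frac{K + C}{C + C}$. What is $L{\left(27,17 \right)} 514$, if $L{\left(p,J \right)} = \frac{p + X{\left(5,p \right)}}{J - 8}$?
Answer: $\frac{382930}{243} \approx 1575.8$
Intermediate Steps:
$X{\left(K,C \right)} = \frac{C + K}{2 C}$
$L{\left(p,J \right)} = \frac{p + \frac{5 + p}{2 p}}{-8 + J}$ ($L{\left(p,J \right)} = \frac{p + \frac{p + 5}{2 p}}{J - 8} = \frac{p + \frac{5 + p}{2 p}}{-8 + J}$)
$L{\left(27,17 \right)} 514 = \frac{5 + 27 + 2 \cdot 27^{2}}{2 \cdot 27 \left(-8 + 17\right)} 514 = \frac{1}{2} \cdot \frac{1}{27} \cdot \frac{1}{9} \left(5 + 27 + 2 \cdot 729\right) 514 = \frac{1}{2} \cdot \frac{1}{27} \cdot \frac{1}{9} \left(5 + 27 + 1458\right) 514 = \frac{1}{2} \cdot \frac{1}{27} \cdot \frac{1}{9} \cdot 1490 \cdot 514 = \frac{745}{243} \cdot 514 = \frac{382930}{243}$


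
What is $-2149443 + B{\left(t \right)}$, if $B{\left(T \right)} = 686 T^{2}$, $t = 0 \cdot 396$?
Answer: $-2149443$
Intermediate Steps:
$t = 0$
$-2149443 + B{\left(t \right)} = -2149443 + 686 \cdot 0^{2} = -2149443 + 686 \cdot 0 = -2149443 + 0 = -2149443$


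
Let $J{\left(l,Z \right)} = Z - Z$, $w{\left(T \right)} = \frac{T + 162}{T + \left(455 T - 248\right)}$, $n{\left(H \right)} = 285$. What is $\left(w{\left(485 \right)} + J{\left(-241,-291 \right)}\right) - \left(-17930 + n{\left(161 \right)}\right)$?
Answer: $\frac{3897992887}{220912} \approx 17645.0$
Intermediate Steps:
$w{\left(T \right)} = \frac{162 + T}{-248 + 456 T}$ ($w{\left(T \right)} = \frac{162 + T}{T + \left(-248 + 455 T\right)} = \frac{162 + T}{-248 + 456 T}$)
$J{\left(l,Z \right)} = 0$
$\left(w{\left(485 \right)} + J{\left(-241,-291 \right)}\right) - \left(-17930 + n{\left(161 \right)}\right) = \left(\frac{162 + 485}{8 \left(-31 + 57 \cdot 485\right)} + 0\right) + \left(17930 - 285\right) = \left(\frac{1}{8} \frac{1}{-31 + 27645} \cdot 647 + 0\right) + \left(17930 - 285\right) = \left(\frac{1}{8} \cdot \frac{1}{27614} \cdot 647 + 0\right) + 17645 = \left(\frac{647}{220912} + 0\right) + 17645 = \frac{647}{220912} + 17645 = \frac{3897992887}{220912}$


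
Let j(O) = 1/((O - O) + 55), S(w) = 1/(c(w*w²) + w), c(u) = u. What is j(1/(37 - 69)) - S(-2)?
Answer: 13/110 ≈ 0.11818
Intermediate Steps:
S(w) = 1/(w + w³) (S(w) = 1/(w*w² + w) = 1/(w³ + w) = 1/(w + w³))
j(O) = 1/55 (j(O) = 1/(0 + 55) = 1/55)
j(1/(37 - 69)) - S(-2) = 1/55 - 1/(-2 + (-2)³) = 1/55 - 1/(-2 - 8) = 1/55 - 1/(-10) = 1/55 - 1*(-⅒) = 1/55 + ⅒ = 13/110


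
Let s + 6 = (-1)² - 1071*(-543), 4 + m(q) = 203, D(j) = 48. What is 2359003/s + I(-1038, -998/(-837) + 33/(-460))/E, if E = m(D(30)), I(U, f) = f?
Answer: 11312207362217/2784850911315 ≈ 4.0620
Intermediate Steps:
m(q) = 199 (m(q) = -4 + 203 = 199)
E = 199
s = 581548 (s = -6 + ((-1)² - 1071*(-543)) = -6 + (1 + 581553) = -6 + 581554 = 581548)
2359003/s + I(-1038, -998/(-837) + 33/(-460))/E = 2359003/581548 + (-998/(-837) + 33/(-460))/199 = 2359003*(1/581548) + (-998*(-1/837) + 33*(-1/460))*(1/199) = 2359003/581548 + (998/837 - 33/460)*(1/199) = 2359003/581548 + (431459/385020)*(1/199) = 2359003/581548 + 431459/76618980 = 11312207362217/2784850911315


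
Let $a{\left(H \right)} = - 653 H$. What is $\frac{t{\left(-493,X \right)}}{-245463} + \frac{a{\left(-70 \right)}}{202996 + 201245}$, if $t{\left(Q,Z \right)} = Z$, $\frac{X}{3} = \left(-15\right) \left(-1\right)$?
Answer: $\frac{3733974295}{33075402861} \approx 0.11289$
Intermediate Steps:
$X = 45$ ($X = 3 \left(\left(-15\right) \left(-1\right)\right) = 3 \cdot 15 = 45$)
$\frac{t{\left(-493,X \right)}}{-245463} + \frac{a{\left(-70 \right)}}{202996 + 201245} = \frac{45}{-245463} + \frac{\left(-653\right) \left(-70\right)}{202996 + 201245} = 45 \left(- \frac{1}{245463}\right) + \frac{45710}{404241} = - \frac{15}{81821} + 45710 \cdot \frac{1}{404241} = - \frac{15}{81821} + \frac{45710}{404241} = \frac{3733974295}{33075402861}$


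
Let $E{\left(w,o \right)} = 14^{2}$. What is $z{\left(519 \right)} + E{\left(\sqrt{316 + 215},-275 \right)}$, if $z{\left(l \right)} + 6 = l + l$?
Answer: $1228$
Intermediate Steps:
$E{\left(w,o \right)} = 196$
$z{\left(l \right)} = -6 + 2 l$ ($z{\left(l \right)} = -6 + \left(l + l\right) = -6 + 2 l$)
$z{\left(519 \right)} + E{\left(\sqrt{316 + 215},-275 \right)} = \left(-6 + 2 \cdot 519\right) + 196 = \left(-6 + 1038\right) + 196 = 1032 + 196 = 1228$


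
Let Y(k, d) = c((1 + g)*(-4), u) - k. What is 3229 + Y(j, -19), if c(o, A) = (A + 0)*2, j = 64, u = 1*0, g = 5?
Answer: 3165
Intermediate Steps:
u = 0
c(o, A) = 2*A (c(o, A) = A*2 = 2*A)
Y(k, d) = -k (Y(k, d) = 2*0 - k = 0 - k = -k)
3229 + Y(j, -19) = 3229 - 1*64 = 3229 - 64 = 3165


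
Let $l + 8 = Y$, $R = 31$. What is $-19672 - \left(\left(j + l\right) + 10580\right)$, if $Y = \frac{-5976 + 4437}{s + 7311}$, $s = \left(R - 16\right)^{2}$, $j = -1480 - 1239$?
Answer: $- \frac{69142287}{2512} \approx -27525.0$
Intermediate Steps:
$j = -2719$ ($j = -1480 - 1239 = -2719$)
$s = 225$ ($s = \left(31 - 16\right)^{2} = 15^{2} = 225$)
$Y = - \frac{513}{2512}$ ($Y = \frac{-5976 + 4437}{225 + 7311} = - \frac{1539}{7536} = \left(-1539\right) \frac{1}{7536} = - \frac{513}{2512} \approx -0.20422$)
$l = - \frac{20609}{2512}$ ($l = -8 - \frac{513}{2512} = - \frac{20609}{2512} \approx -8.2042$)
$-19672 - \left(\left(j + l\right) + 10580\right) = -19672 - \left(\left(-2719 - \frac{20609}{2512}\right) + 10580\right) = -19672 - \left(- \frac{6850737}{2512} + 10580\right) = -19672 - \frac{19726223}{2512} = - \frac{69142287}{2512}$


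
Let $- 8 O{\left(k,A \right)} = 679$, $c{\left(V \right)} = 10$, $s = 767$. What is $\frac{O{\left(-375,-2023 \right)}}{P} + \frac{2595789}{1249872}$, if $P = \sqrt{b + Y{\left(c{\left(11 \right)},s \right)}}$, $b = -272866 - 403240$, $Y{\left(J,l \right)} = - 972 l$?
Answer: $\frac{865263}{416624} + \frac{97 i \sqrt{1421630}}{1624720} \approx 2.0768 + 0.071185 i$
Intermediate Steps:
$b = -676106$ ($b = -272866 - 403240 = -676106$)
$P = i \sqrt{1421630}$ ($P = \sqrt{-676106 - 745524} = \sqrt{-1421630} = i \sqrt{1421630} \approx 1192.3 i$)
$O{\left(k,A \right)} = - \frac{679}{8}$ ($O{\left(k,A \right)} = \left(- \frac{1}{8}\right) 679 = - \frac{679}{8}$)
$\frac{O{\left(-375,-2023 \right)}}{P} + \frac{2595789}{1249872} = - \frac{679}{8 i \sqrt{1421630}} + \frac{2595789}{1249872} = - \frac{679 \left(- \frac{i \sqrt{1421630}}{1421630}\right)}{8} + 2595789 \cdot \frac{1}{1249872} = \frac{97 i \sqrt{1421630}}{1624720} + \frac{865263}{416624} = \frac{865263}{416624} + \frac{97 i \sqrt{1421630}}{1624720}$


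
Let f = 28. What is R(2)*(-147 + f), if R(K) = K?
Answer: -238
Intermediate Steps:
R(2)*(-147 + f) = 2*(-147 + 28) = 2*(-119) = -238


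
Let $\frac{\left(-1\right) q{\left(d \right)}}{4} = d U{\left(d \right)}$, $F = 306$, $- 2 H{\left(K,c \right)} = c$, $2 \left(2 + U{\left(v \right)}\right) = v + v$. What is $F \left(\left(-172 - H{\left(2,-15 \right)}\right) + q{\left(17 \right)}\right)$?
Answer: $-367047$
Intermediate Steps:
$U{\left(v \right)} = -2 + v$ ($U{\left(v \right)} = -2 + \frac{v + v}{2} = -2 + \frac{2 v}{2} = -2 + v$)
$H{\left(K,c \right)} = - \frac{c}{2}$
$q{\left(d \right)} = - 4 d \left(-2 + d\right)$
$F \left(\left(-172 - H{\left(2,-15 \right)}\right) + q{\left(17 \right)}\right) = 306 \left(\left(-172 - \left(- \frac{1}{2}\right) \left(-15\right)\right) + 4 \cdot 17 \left(2 - 17\right)\right) = 306 \left(\left(-172 - \frac{15}{2}\right) + 4 \cdot 17 \left(2 - 17\right)\right) = 306 \left(\left(-172 - \frac{15}{2}\right) + 4 \cdot 17 \left(-15\right)\right) = 306 \left(- \frac{359}{2} - 1020\right) = 306 \left(- \frac{2399}{2}\right) = -367047$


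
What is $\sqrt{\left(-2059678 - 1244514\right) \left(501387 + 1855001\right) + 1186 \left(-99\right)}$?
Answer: $i \sqrt{7785958495910} \approx 2.7903 \cdot 10^{6} i$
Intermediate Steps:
$\sqrt{\left(-2059678 - 1244514\right) \left(501387 + 1855001\right) + 1186 \left(-99\right)} = \sqrt{\left(-3304192\right) 2356388 - 117414} = \sqrt{-7785958378496 - 117414} = \sqrt{-7785958495910} = i \sqrt{7785958495910}$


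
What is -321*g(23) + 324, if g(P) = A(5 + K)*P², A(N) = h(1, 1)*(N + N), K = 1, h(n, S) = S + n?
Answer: -4075092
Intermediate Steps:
A(N) = 4*N (A(N) = (1 + 1)*(N + N) = 2*(2*N) = 4*N)
g(P) = 24*P² (g(P) = (4*(5 + 1))*P² = (4*6)*P² = 24*P²)
-321*g(23) + 324 = -7704*23² + 324 = -7704*529 + 324 = -321*12696 + 324 = -4075416 + 324 = -4075092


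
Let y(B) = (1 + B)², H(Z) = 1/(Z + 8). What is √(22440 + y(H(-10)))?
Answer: √89761/2 ≈ 149.80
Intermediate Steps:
H(Z) = 1/(8 + Z)
√(22440 + y(H(-10))) = √(22440 + (1 + 1/(8 - 10))²) = √(22440 + (1 + 1/(-2))²) = √(22440 + (1 - ½)²) = √(22440 + (½)²) = √(22440 + ¼) = √(89761/4) = √89761/2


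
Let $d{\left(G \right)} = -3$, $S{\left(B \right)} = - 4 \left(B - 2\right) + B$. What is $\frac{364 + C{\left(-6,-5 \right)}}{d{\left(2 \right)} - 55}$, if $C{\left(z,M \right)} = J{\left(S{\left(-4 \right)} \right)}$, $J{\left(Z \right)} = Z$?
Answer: $- \frac{192}{29} \approx -6.6207$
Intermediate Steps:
$S{\left(B \right)} = 8 - 3 B$ ($S{\left(B \right)} = - 4 \left(B - 2\right) + B = - 4 \left(-2 + B\right) + B = \left(8 - 4 B\right) + B = 8 - 3 B$)
$C{\left(z,M \right)} = 20$ ($C{\left(z,M \right)} = 8 - -12 = 8 + 12 = 20$)
$\frac{364 + C{\left(-6,-5 \right)}}{d{\left(2 \right)} - 55} = \frac{364 + 20}{-3 - 55} = \frac{384}{-58} = 384 \left(- \frac{1}{58}\right) = - \frac{192}{29}$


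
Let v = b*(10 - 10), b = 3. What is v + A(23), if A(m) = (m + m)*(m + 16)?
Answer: 1794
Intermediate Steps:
A(m) = 2*m*(16 + m) (A(m) = (2*m)*(16 + m) = 2*m*(16 + m))
v = 0 (v = 3*(10 - 10) = 3*0 = 0)
v + A(23) = 0 + 2*23*(16 + 23) = 0 + 2*23*39 = 0 + 1794 = 1794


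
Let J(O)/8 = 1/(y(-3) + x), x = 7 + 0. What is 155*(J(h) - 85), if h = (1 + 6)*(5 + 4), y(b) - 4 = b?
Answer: -13020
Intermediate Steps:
x = 7
y(b) = 4 + b
h = 63 (h = 7*9 = 63)
J(O) = 1 (J(O) = 8/((4 - 3) + 7) = 8/(1 + 7) = 8/8 = 8*(1/8) = 1)
155*(J(h) - 85) = 155*(1 - 85) = 155*(-84) = -13020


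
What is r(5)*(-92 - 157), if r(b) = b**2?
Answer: -6225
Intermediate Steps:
r(5)*(-92 - 157) = 5**2*(-92 - 157) = 25*(-249) = -6225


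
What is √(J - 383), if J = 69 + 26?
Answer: 12*I*√2 ≈ 16.971*I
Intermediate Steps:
J = 95
√(J - 383) = √(95 - 383) = √(-288) = 12*I*√2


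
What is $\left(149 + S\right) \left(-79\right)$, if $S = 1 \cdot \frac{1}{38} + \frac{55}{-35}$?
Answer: $- \frac{3098617}{266} \approx -11649.0$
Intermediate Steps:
$S = - \frac{411}{266}$ ($S = 1 \cdot \frac{1}{38} + 55 \left(- \frac{1}{35}\right) = \frac{1}{38} - \frac{11}{7} = - \frac{411}{266} \approx -1.5451$)
$\left(149 + S\right) \left(-79\right) = \left(149 - \frac{411}{266}\right) \left(-79\right) = \frac{39223}{266} \left(-79\right) = - \frac{3098617}{266}$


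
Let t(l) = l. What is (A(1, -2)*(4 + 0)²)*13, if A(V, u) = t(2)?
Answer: 416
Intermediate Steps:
A(V, u) = 2
(A(1, -2)*(4 + 0)²)*13 = (2*(4 + 0)²)*13 = (2*4²)*13 = (2*16)*13 = 32*13 = 416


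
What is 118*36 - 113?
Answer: 4135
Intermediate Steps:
118*36 - 113 = 4248 - 113 = 4135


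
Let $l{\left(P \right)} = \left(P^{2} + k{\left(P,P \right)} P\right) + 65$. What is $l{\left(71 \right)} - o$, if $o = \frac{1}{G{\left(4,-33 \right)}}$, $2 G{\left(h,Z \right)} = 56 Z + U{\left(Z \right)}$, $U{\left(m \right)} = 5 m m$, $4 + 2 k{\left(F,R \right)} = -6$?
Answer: $\frac{17089345}{3597} \approx 4751.0$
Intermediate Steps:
$k{\left(F,R \right)} = -5$ ($k{\left(F,R \right)} = -2 + \frac{1}{2} \left(-6\right) = -2 - 3 = -5$)
$U{\left(m \right)} = 5 m^{2}$
$G{\left(h,Z \right)} = 28 Z + \frac{5 Z^{2}}{2}$ ($G{\left(h,Z \right)} = \frac{56 Z + 5 Z^{2}}{2} = \frac{5 Z^{2} + 56 Z}{2} = 28 Z + \frac{5 Z^{2}}{2}$)
$l{\left(P \right)} = 65 + P^{2} - 5 P$ ($l{\left(P \right)} = \left(P^{2} - 5 P\right) + 65 = 65 + P^{2} - 5 P$)
$o = \frac{2}{3597}$ ($o = \frac{1}{\frac{1}{2} \left(-33\right) \left(56 + 5 \left(-33\right)\right)} = \frac{1}{\frac{1}{2} \left(-33\right) \left(56 - 165\right)} = \frac{1}{\frac{1}{2} \left(-33\right) \left(-109\right)} = \frac{1}{\frac{3597}{2}} = \frac{2}{3597} \approx 0.00055602$)
$l{\left(71 \right)} - o = \left(65 + 71^{2} - 355\right) - \frac{2}{3597} = \left(65 + 5041 - 355\right) - \frac{2}{3597} = 4751 - \frac{2}{3597} = \frac{17089345}{3597}$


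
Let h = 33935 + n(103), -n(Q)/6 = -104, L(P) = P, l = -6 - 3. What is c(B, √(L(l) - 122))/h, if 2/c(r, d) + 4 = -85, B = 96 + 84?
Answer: -2/3075751 ≈ -6.5025e-7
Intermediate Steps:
l = -9
n(Q) = 624 (n(Q) = -6*(-104) = 624)
B = 180
c(r, d) = -2/89 (c(r, d) = 2/(-4 - 85) = 2/(-89) = 2*(-1/89) = -2/89)
h = 34559 (h = 33935 + 624 = 34559)
c(B, √(L(l) - 122))/h = -2/89/34559 = -2/89*1/34559 = -2/3075751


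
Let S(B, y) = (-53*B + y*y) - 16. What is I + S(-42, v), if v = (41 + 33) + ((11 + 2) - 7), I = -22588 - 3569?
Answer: -17547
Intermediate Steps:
I = -26157
v = 80 (v = 74 + (13 - 7) = 74 + 6 = 80)
S(B, y) = -16 + y² - 53*B (S(B, y) = (-53*B + y²) - 16 = (y² - 53*B) - 16 = -16 + y² - 53*B)
I + S(-42, v) = -26157 + (-16 + 80² - 53*(-42)) = -26157 + (-16 + 6400 + 2226) = -26157 + 8610 = -17547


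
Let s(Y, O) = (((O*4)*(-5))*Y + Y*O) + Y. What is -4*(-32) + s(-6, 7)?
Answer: 920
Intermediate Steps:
s(Y, O) = Y - 19*O*Y (s(Y, O) = (((4*O)*(-5))*Y + O*Y) + Y = ((-20*O)*Y + O*Y) + Y = (-20*O*Y + O*Y) + Y = -19*O*Y + Y = Y - 19*O*Y)
-4*(-32) + s(-6, 7) = -4*(-32) - 6*(1 - 19*7) = 128 - 6*(1 - 133) = 128 - 6*(-132) = 128 + 792 = 920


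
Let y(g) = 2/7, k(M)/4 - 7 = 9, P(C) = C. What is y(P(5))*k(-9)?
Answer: 128/7 ≈ 18.286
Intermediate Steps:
k(M) = 64 (k(M) = 28 + 4*9 = 28 + 36 = 64)
y(g) = 2/7 (y(g) = 2*(⅐) = 2/7)
y(P(5))*k(-9) = (2/7)*64 = 128/7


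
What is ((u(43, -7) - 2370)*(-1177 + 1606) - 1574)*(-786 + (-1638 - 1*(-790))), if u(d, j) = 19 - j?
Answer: 1645683100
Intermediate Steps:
((u(43, -7) - 2370)*(-1177 + 1606) - 1574)*(-786 + (-1638 - 1*(-790))) = (((19 - 1*(-7)) - 2370)*(-1177 + 1606) - 1574)*(-786 + (-1638 - 1*(-790))) = (((19 + 7) - 2370)*429 - 1574)*(-786 + (-1638 + 790)) = ((26 - 2370)*429 - 1574)*(-786 - 848) = (-2344*429 - 1574)*(-1634) = (-1005576 - 1574)*(-1634) = -1007150*(-1634) = 1645683100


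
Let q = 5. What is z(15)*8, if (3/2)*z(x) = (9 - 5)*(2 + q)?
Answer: 448/3 ≈ 149.33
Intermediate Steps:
z(x) = 56/3 (z(x) = 2*((9 - 5)*(2 + 5))/3 = 2*(4*7)/3 = (2/3)*28 = 56/3)
z(15)*8 = (56/3)*8 = 448/3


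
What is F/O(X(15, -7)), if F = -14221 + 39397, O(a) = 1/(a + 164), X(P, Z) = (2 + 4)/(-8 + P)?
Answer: 29053104/7 ≈ 4.1504e+6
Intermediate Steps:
X(P, Z) = 6/(-8 + P)
O(a) = 1/(164 + a)
F = 25176
F/O(X(15, -7)) = 25176/(1/(164 + 6/(-8 + 15))) = 25176/(1/(164 + 6/7)) = 25176/(1/(1154/7)) = 25176/(7/1154) = 25176*(1154/7) = 29053104/7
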